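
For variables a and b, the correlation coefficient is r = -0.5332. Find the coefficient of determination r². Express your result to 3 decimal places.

0.284

r² = (-0.5332)² = 0.284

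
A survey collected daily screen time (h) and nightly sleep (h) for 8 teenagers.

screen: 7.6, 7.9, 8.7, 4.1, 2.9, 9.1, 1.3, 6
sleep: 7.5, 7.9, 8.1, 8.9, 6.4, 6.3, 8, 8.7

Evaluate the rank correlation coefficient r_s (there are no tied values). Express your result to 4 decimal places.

-0.2857

Rank screen: 5, 6, 7, 3, 2, 8, 1, 4
Rank sleep: 3, 4, 6, 8, 2, 1, 5, 7
d = rank(screen) − rank(sleep): 2, 2, 1, -5, 0, 7, -4, -3; Σd² = 108
ρ = 1 − 6Σd² / [n(n²−1)] = 1 − 6×108 / (8×63) = 1 − 648/504 ≈ -0.2857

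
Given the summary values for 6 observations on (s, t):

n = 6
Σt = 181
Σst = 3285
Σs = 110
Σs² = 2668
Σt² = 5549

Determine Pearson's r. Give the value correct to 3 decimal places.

r = (nΣst − ΣsΣt) / √[(nΣs² − (Σs)²)(nΣt² − (Σt)²)]
Numerator: 6×3285 − 110×181 = -200
Denominator: √[(16008 − 12100)(33294 − 32761)] = √[3908 × 533] = 1443.2477
r = -200 / 1443.2477 ≈ -0.139

-0.139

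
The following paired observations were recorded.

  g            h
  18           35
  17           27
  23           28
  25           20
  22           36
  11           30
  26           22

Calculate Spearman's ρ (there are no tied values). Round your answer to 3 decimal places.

-0.536

Rank g: 3, 2, 5, 6, 4, 1, 7
Rank h: 6, 3, 4, 1, 7, 5, 2
d = rank(g) − rank(h): -3, -1, 1, 5, -3, -4, 5; Σd² = 86
ρ = 1 − 6Σd² / [n(n²−1)] = 1 − 6×86 / (7×48) = 1 − 516/336 ≈ -0.536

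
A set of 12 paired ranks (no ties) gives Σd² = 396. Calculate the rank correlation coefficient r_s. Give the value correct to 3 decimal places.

ρ = 1 − 6Σd² / [n(n²−1)] = 1 − 6×396 / (12×143)
  = 1 − 2376/1716 = 1 − 1.3846 ≈ -0.385

-0.385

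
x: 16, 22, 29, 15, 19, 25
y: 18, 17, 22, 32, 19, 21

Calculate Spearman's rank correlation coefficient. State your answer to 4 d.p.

-0.0286

Rank x: 2, 4, 6, 1, 3, 5
Rank y: 2, 1, 5, 6, 3, 4
d = rank(x) − rank(y): 0, 3, 1, -5, 0, 1; Σd² = 36
ρ = 1 − 6Σd² / [n(n²−1)] = 1 − 6×36 / (6×35) = 1 − 216/210 ≈ -0.0286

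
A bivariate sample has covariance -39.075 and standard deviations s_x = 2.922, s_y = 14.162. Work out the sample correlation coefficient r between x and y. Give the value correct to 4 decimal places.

r = Cov(x,y) / (s_x · s_y) = -39.075 / (2.922 × 14.162)
  = -39.075 / 41.3814 ≈ -0.9443

-0.9443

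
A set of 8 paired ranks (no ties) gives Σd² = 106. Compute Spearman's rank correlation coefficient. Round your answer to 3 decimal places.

-0.262

ρ = 1 − 6Σd² / [n(n²−1)] = 1 − 6×106 / (8×63)
  = 1 − 636/504 = 1 − 1.2619 ≈ -0.262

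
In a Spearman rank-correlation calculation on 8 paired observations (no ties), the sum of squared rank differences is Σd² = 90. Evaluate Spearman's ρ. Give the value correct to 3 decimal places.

ρ = 1 − 6Σd² / [n(n²−1)] = 1 − 6×90 / (8×63)
  = 1 − 540/504 = 1 − 1.0714 ≈ -0.071

-0.071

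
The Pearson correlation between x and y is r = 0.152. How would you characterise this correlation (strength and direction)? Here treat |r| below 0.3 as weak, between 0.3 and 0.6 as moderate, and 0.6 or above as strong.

r = 0.152 > 0 so the relationship is positive.
|r| = 0.152, which falls in the weak range.

weak positive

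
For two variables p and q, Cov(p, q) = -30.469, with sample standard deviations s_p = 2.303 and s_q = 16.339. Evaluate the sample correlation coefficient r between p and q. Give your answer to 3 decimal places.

r = Cov(p,q) / (s_p · s_q) = -30.469 / (2.303 × 16.339)
  = -30.469 / 37.6287 ≈ -0.810

-0.810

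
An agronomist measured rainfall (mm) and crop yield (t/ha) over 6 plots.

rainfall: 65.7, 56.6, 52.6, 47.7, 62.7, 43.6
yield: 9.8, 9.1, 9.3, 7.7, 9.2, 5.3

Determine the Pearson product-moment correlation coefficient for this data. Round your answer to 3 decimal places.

0.847

n = 6, Σx = 328.9, Σy = 50.4, Σx² = 18394.35, Σy² = 437.36, Σxy = 2823.31
nΣxy − ΣxΣy = 16939.86 − 16576.56 = 363.3
nΣx² − (Σx)² = 110366.1 − 108175.21 = 2190.89; nΣy² − (Σy)² = 2624.16 − 2540.16 = 84
r = 363.3 / √(2190.89 × 84) = 363.3 / 428.9927 ≈ 0.847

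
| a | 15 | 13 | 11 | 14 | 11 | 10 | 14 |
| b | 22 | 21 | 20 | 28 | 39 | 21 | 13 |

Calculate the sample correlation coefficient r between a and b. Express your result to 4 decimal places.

n = 7, Σa = 88, Σb = 164, Σa² = 1128, Σb² = 4240, Σab = 2036
nΣab − ΣaΣb = 14252 − 14432 = -180
nΣa² − (Σa)² = 7896 − 7744 = 152; nΣb² − (Σb)² = 29680 − 26896 = 2784
r = -180 / √(152 × 2784) = -180 / 650.5136 ≈ -0.2767

-0.2767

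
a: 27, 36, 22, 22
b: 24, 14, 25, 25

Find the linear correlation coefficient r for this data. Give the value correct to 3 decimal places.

n = 4, Σa = 107, Σb = 88, Σa² = 2993, Σb² = 2022, Σab = 2252
nΣab − ΣaΣb = 9008 − 9416 = -408
nΣa² − (Σa)² = 11972 − 11449 = 523; nΣb² − (Σb)² = 8088 − 7744 = 344
r = -408 / √(523 × 344) = -408 / 424.1603 ≈ -0.962

-0.962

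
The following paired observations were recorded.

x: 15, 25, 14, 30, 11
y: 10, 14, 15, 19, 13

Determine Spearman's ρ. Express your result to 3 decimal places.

0.500

Rank x: 3, 4, 2, 5, 1
Rank y: 1, 3, 4, 5, 2
d = rank(x) − rank(y): 2, 1, -2, 0, -1; Σd² = 10
ρ = 1 − 6Σd² / [n(n²−1)] = 1 − 6×10 / (5×24) = 1 − 60/120 ≈ 0.500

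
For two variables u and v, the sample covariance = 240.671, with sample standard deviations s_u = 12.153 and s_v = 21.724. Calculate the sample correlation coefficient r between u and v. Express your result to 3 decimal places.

r = Cov(u,v) / (s_u · s_v) = 240.671 / (12.153 × 21.724)
  = 240.671 / 264.0118 ≈ 0.912

0.912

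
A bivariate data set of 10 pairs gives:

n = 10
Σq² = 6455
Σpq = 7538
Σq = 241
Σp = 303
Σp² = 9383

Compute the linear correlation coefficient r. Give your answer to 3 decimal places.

r = (nΣpq − ΣpΣq) / √[(nΣp² − (Σp)²)(nΣq² − (Σq)²)]
Numerator: 10×7538 − 303×241 = 2357
Denominator: √[(93830 − 91809)(64550 − 58081)] = √[2021 × 6469] = 3615.7778
r = 2357 / 3615.7778 ≈ 0.652

0.652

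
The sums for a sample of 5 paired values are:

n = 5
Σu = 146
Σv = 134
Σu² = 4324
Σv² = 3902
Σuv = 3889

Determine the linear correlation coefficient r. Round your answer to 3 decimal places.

r = (nΣuv − ΣuΣv) / √[(nΣu² − (Σu)²)(nΣv² − (Σv)²)]
Numerator: 5×3889 − 146×134 = -119
Denominator: √[(21620 − 21316)(19510 − 17956)] = √[304 × 1554] = 687.3253
r = -119 / 687.3253 ≈ -0.173

-0.173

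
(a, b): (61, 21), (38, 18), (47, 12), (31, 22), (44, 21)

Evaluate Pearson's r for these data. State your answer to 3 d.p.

n = 5, Σa = 221, Σb = 94, Σa² = 10271, Σb² = 1834, Σab = 4135
nΣab − ΣaΣb = 20675 − 20774 = -99
nΣa² − (Σa)² = 51355 − 48841 = 2514; nΣb² − (Σb)² = 9170 − 8836 = 334
r = -99 / √(2514 × 334) = -99 / 916.3384 ≈ -0.108

-0.108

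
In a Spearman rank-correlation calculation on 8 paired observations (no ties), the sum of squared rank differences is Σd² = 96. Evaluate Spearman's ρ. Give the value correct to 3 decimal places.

-0.143

ρ = 1 − 6Σd² / [n(n²−1)] = 1 − 6×96 / (8×63)
  = 1 − 576/504 = 1 − 1.1429 ≈ -0.143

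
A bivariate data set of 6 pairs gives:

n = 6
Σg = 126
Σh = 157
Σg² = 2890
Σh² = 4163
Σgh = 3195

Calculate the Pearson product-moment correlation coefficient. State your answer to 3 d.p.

r = (nΣgh − ΣgΣh) / √[(nΣg² − (Σg)²)(nΣh² − (Σh)²)]
Numerator: 6×3195 − 126×157 = -612
Denominator: √[(17340 − 15876)(24978 − 24649)] = √[1464 × 329] = 694.0144
r = -612 / 694.0144 ≈ -0.882

-0.882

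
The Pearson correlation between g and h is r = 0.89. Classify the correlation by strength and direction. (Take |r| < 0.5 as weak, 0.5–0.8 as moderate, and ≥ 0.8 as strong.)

r = 0.89 > 0 so the relationship is positive.
|r| = 0.89, which falls in the strong range.

strong positive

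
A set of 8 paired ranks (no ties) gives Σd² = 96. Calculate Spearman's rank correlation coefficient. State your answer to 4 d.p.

-0.1429

ρ = 1 − 6Σd² / [n(n²−1)] = 1 − 6×96 / (8×63)
  = 1 − 576/504 = 1 − 1.14286 ≈ -0.1429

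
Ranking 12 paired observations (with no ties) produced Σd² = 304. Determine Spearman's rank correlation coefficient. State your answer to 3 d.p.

ρ = 1 − 6Σd² / [n(n²−1)] = 1 − 6×304 / (12×143)
  = 1 − 1824/1716 = 1 − 1.0629 ≈ -0.063

-0.063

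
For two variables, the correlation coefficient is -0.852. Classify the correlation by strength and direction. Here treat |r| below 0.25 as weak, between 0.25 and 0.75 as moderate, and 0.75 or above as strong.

strong negative

r = -0.852 < 0 so the relationship is negative.
|r| = 0.852, which falls in the strong range.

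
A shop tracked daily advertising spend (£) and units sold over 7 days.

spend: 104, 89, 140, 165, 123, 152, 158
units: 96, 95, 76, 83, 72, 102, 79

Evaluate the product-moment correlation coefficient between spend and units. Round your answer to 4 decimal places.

n = 7, Σx = 931, Σy = 603, Σx² = 128759, Σy² = 52735, Σxy = 79616
nΣxy − ΣxΣy = 557312 − 561393 = -4081
nΣx² − (Σx)² = 901313 − 866761 = 34552; nΣy² − (Σy)² = 369145 − 363609 = 5536
r = -4081 / √(34552 × 5536) = -4081 / 13830.3967 ≈ -0.2951

-0.2951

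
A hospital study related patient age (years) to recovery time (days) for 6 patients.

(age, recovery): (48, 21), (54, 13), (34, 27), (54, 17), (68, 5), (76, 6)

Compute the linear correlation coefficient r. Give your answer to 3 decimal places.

-0.962

n = 6, Σx = 334, Σy = 89, Σx² = 19692, Σy² = 1689, Σxy = 4342
nΣxy − ΣxΣy = 26052 − 29726 = -3674
nΣx² − (Σx)² = 118152 − 111556 = 6596; nΣy² − (Σy)² = 10134 − 7921 = 2213
r = -3674 / √(6596 × 2213) = -3674 / 3820.5952 ≈ -0.962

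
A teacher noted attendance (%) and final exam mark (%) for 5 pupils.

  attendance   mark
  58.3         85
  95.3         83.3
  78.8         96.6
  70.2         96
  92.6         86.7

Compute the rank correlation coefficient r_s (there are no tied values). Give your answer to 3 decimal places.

-0.300

Rank attendance: 1, 5, 3, 2, 4
Rank mark: 2, 1, 5, 4, 3
d = rank(attendance) − rank(mark): -1, 4, -2, -2, 1; Σd² = 26
ρ = 1 − 6Σd² / [n(n²−1)] = 1 − 6×26 / (5×24) = 1 − 156/120 ≈ -0.300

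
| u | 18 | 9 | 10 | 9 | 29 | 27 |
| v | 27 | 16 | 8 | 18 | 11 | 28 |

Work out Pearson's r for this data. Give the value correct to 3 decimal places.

0.296

n = 6, Σu = 102, Σv = 108, Σu² = 2156, Σv² = 2278, Σuv = 1947
nΣuv − ΣuΣv = 11682 − 11016 = 666
nΣu² − (Σu)² = 12936 − 10404 = 2532; nΣv² − (Σv)² = 13668 − 11664 = 2004
r = 666 / √(2532 × 2004) = 666 / 2252.5825 ≈ 0.296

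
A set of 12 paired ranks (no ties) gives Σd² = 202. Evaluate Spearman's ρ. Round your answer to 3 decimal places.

0.294

ρ = 1 − 6Σd² / [n(n²−1)] = 1 − 6×202 / (12×143)
  = 1 − 1212/1716 = 1 − 0.7063 ≈ 0.294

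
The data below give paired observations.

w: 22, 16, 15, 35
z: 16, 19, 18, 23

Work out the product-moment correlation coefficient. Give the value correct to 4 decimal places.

0.7260

n = 4, Σw = 88, Σz = 76, Σw² = 2190, Σz² = 1470, Σwz = 1731
nΣwz − ΣwΣz = 6924 − 6688 = 236
nΣw² − (Σw)² = 8760 − 7744 = 1016; nΣz² − (Σz)² = 5880 − 5776 = 104
r = 236 / √(1016 × 104) = 236 / 325.0600 ≈ 0.7260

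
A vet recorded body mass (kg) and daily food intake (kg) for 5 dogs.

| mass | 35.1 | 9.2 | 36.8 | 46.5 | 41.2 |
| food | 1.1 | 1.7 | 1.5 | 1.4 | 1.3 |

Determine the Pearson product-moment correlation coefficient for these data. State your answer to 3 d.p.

-0.636

n = 5, Σx = 168.8, Σy = 7, Σx² = 6530.58, Σy² = 10, Σxy = 228.11
nΣxy − ΣxΣy = 1140.55 − 1181.6 = -41.05
nΣx² − (Σx)² = 32652.9 − 28493.44 = 4159.46; nΣy² − (Σy)² = 50 − 49 = 1
r = -41.05 / √(4159.46 × 1) = -41.05 / 64.4939 ≈ -0.636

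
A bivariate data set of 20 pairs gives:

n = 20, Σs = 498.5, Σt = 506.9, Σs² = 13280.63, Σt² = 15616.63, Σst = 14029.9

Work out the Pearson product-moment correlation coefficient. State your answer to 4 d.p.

r = (nΣst − ΣsΣt) / √[(nΣs² − (Σs)²)(nΣt² − (Σt)²)]
Numerator: 20×14029.9 − 498.5×506.9 = 27908.35
Denominator: √[(265612.6 − 248502.25)(312332.6 − 256947.61)] = √[17110.35 × 55384.99] = 30784.0310
r = 27908.35 / 30784.0310 ≈ 0.9066

0.9066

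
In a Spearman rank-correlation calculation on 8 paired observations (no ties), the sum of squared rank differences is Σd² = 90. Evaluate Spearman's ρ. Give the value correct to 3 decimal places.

ρ = 1 − 6Σd² / [n(n²−1)] = 1 − 6×90 / (8×63)
  = 1 − 540/504 = 1 − 1.0714 ≈ -0.071

-0.071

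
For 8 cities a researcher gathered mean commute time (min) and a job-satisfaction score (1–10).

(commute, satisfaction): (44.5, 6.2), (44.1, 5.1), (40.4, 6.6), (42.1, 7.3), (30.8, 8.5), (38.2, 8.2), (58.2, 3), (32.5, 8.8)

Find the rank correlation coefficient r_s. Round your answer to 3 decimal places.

-0.929

Rank commute: 7, 6, 4, 5, 1, 3, 8, 2
Rank satisfaction: 3, 2, 4, 5, 7, 6, 1, 8
d = rank(commute) − rank(satisfaction): 4, 4, 0, 0, -6, -3, 7, -6; Σd² = 162
ρ = 1 − 6Σd² / [n(n²−1)] = 1 − 6×162 / (8×63) = 1 − 972/504 ≈ -0.929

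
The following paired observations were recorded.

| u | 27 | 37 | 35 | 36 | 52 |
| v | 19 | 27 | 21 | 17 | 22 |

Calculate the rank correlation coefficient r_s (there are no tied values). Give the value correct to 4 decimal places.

0.6000

Rank u: 1, 4, 2, 3, 5
Rank v: 2, 5, 3, 1, 4
d = rank(u) − rank(v): -1, -1, -1, 2, 1; Σd² = 8
ρ = 1 − 6Σd² / [n(n²−1)] = 1 − 6×8 / (5×24) = 1 − 48/120 ≈ 0.6000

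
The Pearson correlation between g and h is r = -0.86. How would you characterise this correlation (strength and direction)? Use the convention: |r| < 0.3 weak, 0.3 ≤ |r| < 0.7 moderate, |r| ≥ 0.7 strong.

strong negative

r = -0.86 < 0 so the relationship is negative.
|r| = 0.86, which falls in the strong range.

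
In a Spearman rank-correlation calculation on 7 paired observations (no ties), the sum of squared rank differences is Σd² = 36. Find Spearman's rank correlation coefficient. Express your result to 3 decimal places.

ρ = 1 − 6Σd² / [n(n²−1)] = 1 − 6×36 / (7×48)
  = 1 − 216/336 = 1 − 0.6429 ≈ 0.357

0.357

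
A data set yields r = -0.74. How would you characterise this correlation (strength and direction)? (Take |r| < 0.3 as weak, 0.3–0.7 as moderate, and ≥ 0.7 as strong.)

strong negative

r = -0.74 < 0 so the relationship is negative.
|r| = 0.74, which falls in the strong range.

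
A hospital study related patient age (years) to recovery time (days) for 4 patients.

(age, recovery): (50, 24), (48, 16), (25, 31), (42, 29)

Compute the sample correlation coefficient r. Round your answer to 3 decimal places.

-0.720

n = 4, Σx = 165, Σy = 100, Σx² = 7193, Σy² = 2634, Σxy = 3961
nΣxy − ΣxΣy = 15844 − 16500 = -656
nΣx² − (Σx)² = 28772 − 27225 = 1547; nΣy² − (Σy)² = 10536 − 10000 = 536
r = -656 / √(1547 × 536) = -656 / 910.5998 ≈ -0.720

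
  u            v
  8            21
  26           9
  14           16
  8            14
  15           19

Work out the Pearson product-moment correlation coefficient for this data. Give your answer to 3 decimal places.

n = 5, Σu = 71, Σv = 79, Σu² = 1225, Σv² = 1335, Σuv = 1023
nΣuv − ΣuΣv = 5115 − 5609 = -494
nΣu² − (Σu)² = 6125 − 5041 = 1084; nΣv² − (Σv)² = 6675 − 6241 = 434
r = -494 / √(1084 × 434) = -494 / 685.8980 ≈ -0.720

-0.720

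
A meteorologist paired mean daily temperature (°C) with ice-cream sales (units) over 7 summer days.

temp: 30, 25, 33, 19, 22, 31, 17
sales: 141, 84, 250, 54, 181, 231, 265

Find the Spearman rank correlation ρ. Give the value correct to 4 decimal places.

Rank temp: 5, 4, 7, 2, 3, 6, 1
Rank sales: 3, 2, 6, 1, 4, 5, 7
d = rank(temp) − rank(sales): 2, 2, 1, 1, -1, 1, -6; Σd² = 48
ρ = 1 − 6Σd² / [n(n²−1)] = 1 − 6×48 / (7×48) = 1 − 288/336 ≈ 0.1429

0.1429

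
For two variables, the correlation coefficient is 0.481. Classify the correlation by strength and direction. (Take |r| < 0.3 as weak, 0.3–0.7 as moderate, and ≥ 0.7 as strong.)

moderate positive

r = 0.481 > 0 so the relationship is positive.
|r| = 0.481, which falls in the moderate range.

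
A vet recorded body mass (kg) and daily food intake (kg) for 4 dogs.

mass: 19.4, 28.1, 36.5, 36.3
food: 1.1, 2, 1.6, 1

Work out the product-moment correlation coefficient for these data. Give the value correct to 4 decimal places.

0.0718

n = 4, Σx = 120.3, Σy = 5.7, Σx² = 3815.91, Σy² = 8.77, Σxy = 172.24
nΣxy − ΣxΣy = 688.96 − 685.71 = 3.25
nΣx² − (Σx)² = 15263.64 − 14472.09 = 791.55; nΣy² − (Σy)² = 35.08 − 32.49 = 2.59
r = 3.25 / √(791.55 × 2.59) = 3.25 / 45.2782 ≈ 0.0718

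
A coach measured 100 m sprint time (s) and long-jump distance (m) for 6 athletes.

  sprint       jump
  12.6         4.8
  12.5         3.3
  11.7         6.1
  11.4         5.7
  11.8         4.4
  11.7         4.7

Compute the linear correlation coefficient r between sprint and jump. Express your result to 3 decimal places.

n = 6, Σx = 71.7, Σy = 29, Σx² = 857.99, Σy² = 145.08, Σxy = 344.99
nΣxy − ΣxΣy = 2069.94 − 2079.3 = -9.36
nΣx² − (Σx)² = 5147.94 − 5140.89 = 7.05; nΣy² − (Σy)² = 870.48 − 841 = 29.48
r = -9.36 / √(7.05 × 29.48) = -9.36 / 14.4164 ≈ -0.649

-0.649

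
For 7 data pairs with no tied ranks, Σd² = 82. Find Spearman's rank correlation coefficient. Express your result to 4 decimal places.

ρ = 1 − 6Σd² / [n(n²−1)] = 1 − 6×82 / (7×48)
  = 1 − 492/336 = 1 − 1.46429 ≈ -0.4643

-0.4643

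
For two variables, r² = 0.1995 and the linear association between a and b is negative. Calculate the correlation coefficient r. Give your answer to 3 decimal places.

-0.447

|r| = √0.1995 = 0.447
The association is negative, so r = −0.447.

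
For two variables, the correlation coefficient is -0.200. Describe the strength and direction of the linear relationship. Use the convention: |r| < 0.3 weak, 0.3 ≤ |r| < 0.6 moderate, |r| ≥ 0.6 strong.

r = -0.200 < 0 so the relationship is negative.
|r| = 0.200, which falls in the weak range.

weak negative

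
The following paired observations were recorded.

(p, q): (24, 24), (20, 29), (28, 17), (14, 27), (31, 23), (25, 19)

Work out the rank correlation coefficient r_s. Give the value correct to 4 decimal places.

-0.7714

Rank p: 3, 2, 5, 1, 6, 4
Rank q: 4, 6, 1, 5, 3, 2
d = rank(p) − rank(q): -1, -4, 4, -4, 3, 2; Σd² = 62
ρ = 1 − 6Σd² / [n(n²−1)] = 1 − 6×62 / (6×35) = 1 − 372/210 ≈ -0.7714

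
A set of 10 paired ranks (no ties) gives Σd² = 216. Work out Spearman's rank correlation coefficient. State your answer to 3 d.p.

-0.309

ρ = 1 − 6Σd² / [n(n²−1)] = 1 − 6×216 / (10×99)
  = 1 − 1296/990 = 1 − 1.3091 ≈ -0.309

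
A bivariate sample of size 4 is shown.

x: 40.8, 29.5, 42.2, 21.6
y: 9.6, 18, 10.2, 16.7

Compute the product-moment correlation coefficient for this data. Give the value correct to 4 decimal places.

n = 4, Σx = 134.1, Σy = 54.5, Σx² = 4782.29, Σy² = 799.09, Σxy = 1713.84
nΣxy − ΣxΣy = 6855.36 − 7308.45 = -453.09
nΣx² − (Σx)² = 19129.16 − 17982.81 = 1146.35; nΣy² − (Σy)² = 3196.36 − 2970.25 = 226.11
r = -453.09 / √(1146.35 × 226.11) = -453.09 / 509.1181 ≈ -0.8900

-0.8900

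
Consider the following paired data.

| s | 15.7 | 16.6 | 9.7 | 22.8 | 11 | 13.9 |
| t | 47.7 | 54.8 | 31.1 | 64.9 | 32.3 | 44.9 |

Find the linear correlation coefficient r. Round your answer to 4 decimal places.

n = 6, Σs = 89.7, Σt = 275.7, Σs² = 1450.19, Σt² = 13516.85, Σst = 4419.37
nΣst − ΣsΣt = 26516.22 − 24730.29 = 1785.93
nΣs² − (Σs)² = 8701.14 − 8046.09 = 655.05; nΣt² − (Σt)² = 81101.1 − 76010.49 = 5090.61
r = 1785.93 / √(655.05 × 5090.61) = 1785.93 / 1826.0898 ≈ 0.9780

0.9780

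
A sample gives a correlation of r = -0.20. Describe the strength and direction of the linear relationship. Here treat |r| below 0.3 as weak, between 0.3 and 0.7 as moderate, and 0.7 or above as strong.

r = -0.20 < 0 so the relationship is negative.
|r| = 0.20, which falls in the weak range.

weak negative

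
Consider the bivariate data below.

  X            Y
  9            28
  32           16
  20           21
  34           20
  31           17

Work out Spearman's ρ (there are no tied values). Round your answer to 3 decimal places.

Rank X: 1, 4, 2, 5, 3
Rank Y: 5, 1, 4, 3, 2
d = rank(X) − rank(Y): -4, 3, -2, 2, 1; Σd² = 34
ρ = 1 − 6Σd² / [n(n²−1)] = 1 − 6×34 / (5×24) = 1 − 204/120 ≈ -0.700

-0.700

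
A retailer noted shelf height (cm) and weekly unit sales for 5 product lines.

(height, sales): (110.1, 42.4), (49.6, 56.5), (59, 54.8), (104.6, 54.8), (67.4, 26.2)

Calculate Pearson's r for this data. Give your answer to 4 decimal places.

n = 5, Σx = 390.7, Σy = 234.7, Σx² = 33547.09, Σy² = 11682.53, Σxy = 18201.8
nΣxy − ΣxΣy = 91009 − 91697.29 = -688.29
nΣx² − (Σx)² = 167735.45 − 152646.49 = 15088.96; nΣy² − (Σy)² = 58412.65 − 55084.09 = 3328.56
r = -688.29 / √(15088.96 × 3328.56) = -688.29 / 7086.9252 ≈ -0.0971

-0.0971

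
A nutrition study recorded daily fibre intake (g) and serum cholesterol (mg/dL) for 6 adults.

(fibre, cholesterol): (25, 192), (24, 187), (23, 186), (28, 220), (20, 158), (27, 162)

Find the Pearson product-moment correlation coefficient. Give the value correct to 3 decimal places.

0.578

n = 6, Σx = 147, Σy = 1105, Σx² = 3643, Σy² = 206037, Σxy = 27260
nΣxy − ΣxΣy = 163560 − 162435 = 1125
nΣx² − (Σx)² = 21858 − 21609 = 249; nΣy² − (Σy)² = 1236222 − 1221025 = 15197
r = 1125 / √(249 × 15197) = 1125 / 1945.2642 ≈ 0.578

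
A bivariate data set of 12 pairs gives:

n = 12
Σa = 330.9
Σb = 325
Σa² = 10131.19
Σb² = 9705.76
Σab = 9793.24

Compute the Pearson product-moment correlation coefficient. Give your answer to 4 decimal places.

r = (nΣab − ΣaΣb) / √[(nΣa² − (Σa)²)(nΣb² − (Σb)²)]
Numerator: 12×9793.24 − 330.9×325 = 9976.38
Denominator: √[(121574.28 − 109494.81)(116469.12 − 105625)] = √[12079.47 × 10844.12] = 11445.1397
r = 9976.38 / 11445.1397 ≈ 0.8717

0.8717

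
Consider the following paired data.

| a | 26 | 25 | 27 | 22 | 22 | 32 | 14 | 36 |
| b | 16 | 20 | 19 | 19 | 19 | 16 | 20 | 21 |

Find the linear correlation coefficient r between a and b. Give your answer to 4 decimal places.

-0.1401

n = 8, Σa = 204, Σb = 150, Σa² = 5514, Σb² = 2836, Σab = 3813
nΣab − ΣaΣb = 30504 − 30600 = -96
nΣa² − (Σa)² = 44112 − 41616 = 2496; nΣb² − (Σb)² = 22688 − 22500 = 188
r = -96 / √(2496 × 188) = -96 / 685.0168 ≈ -0.1401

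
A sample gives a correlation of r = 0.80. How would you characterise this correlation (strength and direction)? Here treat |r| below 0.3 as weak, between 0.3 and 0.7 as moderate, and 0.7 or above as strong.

r = 0.80 > 0 so the relationship is positive.
|r| = 0.80, which falls in the strong range.

strong positive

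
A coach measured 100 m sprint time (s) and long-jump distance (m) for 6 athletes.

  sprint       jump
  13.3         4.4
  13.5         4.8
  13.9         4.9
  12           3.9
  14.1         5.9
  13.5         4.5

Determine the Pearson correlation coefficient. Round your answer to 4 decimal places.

0.8402

n = 6, Σx = 80.3, Σy = 28.4, Σx² = 1077.41, Σy² = 136.68, Σxy = 382.17
nΣxy − ΣxΣy = 2293.02 − 2280.52 = 12.5
nΣx² − (Σx)² = 6464.46 − 6448.09 = 16.37; nΣy² − (Σy)² = 820.08 − 806.56 = 13.52
r = 12.5 / √(16.37 × 13.52) = 12.5 / 14.8769 ≈ 0.8402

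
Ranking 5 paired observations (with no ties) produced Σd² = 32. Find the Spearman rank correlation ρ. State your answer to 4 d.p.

-0.6000

ρ = 1 − 6Σd² / [n(n²−1)] = 1 − 6×32 / (5×24)
  = 1 − 192/120 = 1 − 1.60000 ≈ -0.6000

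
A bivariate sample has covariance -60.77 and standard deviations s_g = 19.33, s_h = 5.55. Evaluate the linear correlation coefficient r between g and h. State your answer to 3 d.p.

-0.566

r = Cov(g,h) / (s_g · s_h) = -60.77 / (19.33 × 5.55)
  = -60.77 / 107.2815 ≈ -0.566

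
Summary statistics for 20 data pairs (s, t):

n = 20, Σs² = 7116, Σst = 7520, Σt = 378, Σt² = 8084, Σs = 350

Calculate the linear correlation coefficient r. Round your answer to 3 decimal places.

0.938

r = (nΣst − ΣsΣt) / √[(nΣs² − (Σs)²)(nΣt² − (Σt)²)]
Numerator: 20×7520 − 350×378 = 18100
Denominator: √[(142320 − 122500)(161680 − 142884)] = √[19820 × 18796] = 19301.2103
r = 18100 / 19301.2103 ≈ 0.938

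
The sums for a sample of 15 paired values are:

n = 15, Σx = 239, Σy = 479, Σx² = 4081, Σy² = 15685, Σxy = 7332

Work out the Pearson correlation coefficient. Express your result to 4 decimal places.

r = (nΣxy − ΣxΣy) / √[(nΣx² − (Σx)²)(nΣy² − (Σy)²)]
Numerator: 15×7332 − 239×479 = -4501
Denominator: √[(61215 − 57121)(235275 − 229441)] = √[4094 × 5834] = 4887.1665
r = -4501 / 4887.1665 ≈ -0.9210

-0.9210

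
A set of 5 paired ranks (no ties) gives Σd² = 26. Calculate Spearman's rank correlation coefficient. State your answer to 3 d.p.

ρ = 1 − 6Σd² / [n(n²−1)] = 1 − 6×26 / (5×24)
  = 1 − 156/120 = 1 − 1.3000 ≈ -0.300

-0.300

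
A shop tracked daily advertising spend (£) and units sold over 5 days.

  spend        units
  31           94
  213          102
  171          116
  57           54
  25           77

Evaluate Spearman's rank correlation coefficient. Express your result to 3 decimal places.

Rank spend: 2, 5, 4, 3, 1
Rank units: 3, 4, 5, 1, 2
d = rank(spend) − rank(units): -1, 1, -1, 2, -1; Σd² = 8
ρ = 1 − 6Σd² / [n(n²−1)] = 1 − 6×8 / (5×24) = 1 − 48/120 ≈ 0.600

0.600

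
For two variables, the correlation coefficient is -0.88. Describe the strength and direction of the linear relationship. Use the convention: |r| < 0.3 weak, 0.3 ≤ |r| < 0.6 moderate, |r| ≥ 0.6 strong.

r = -0.88 < 0 so the relationship is negative.
|r| = 0.88, which falls in the strong range.

strong negative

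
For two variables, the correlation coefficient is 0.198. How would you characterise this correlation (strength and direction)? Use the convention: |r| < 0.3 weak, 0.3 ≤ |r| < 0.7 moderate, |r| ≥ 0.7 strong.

r = 0.198 > 0 so the relationship is positive.
|r| = 0.198, which falls in the weak range.

weak positive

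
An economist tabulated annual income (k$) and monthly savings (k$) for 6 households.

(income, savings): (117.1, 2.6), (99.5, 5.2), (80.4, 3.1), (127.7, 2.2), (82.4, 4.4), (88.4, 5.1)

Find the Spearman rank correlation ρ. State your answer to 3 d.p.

-0.429

Rank income: 5, 4, 1, 6, 2, 3
Rank savings: 2, 6, 3, 1, 4, 5
d = rank(income) − rank(savings): 3, -2, -2, 5, -2, -2; Σd² = 50
ρ = 1 − 6Σd² / [n(n²−1)] = 1 − 6×50 / (6×35) = 1 − 300/210 ≈ -0.429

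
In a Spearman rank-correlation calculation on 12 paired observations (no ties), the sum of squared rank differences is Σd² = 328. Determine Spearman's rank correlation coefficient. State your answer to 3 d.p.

-0.147

ρ = 1 − 6Σd² / [n(n²−1)] = 1 − 6×328 / (12×143)
  = 1 − 1968/1716 = 1 − 1.1469 ≈ -0.147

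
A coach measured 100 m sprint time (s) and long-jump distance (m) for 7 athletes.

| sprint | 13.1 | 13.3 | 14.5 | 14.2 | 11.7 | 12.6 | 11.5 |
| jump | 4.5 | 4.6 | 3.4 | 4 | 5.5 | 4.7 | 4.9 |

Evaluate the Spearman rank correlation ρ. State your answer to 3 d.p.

Rank sprint: 4, 5, 7, 6, 2, 3, 1
Rank jump: 3, 4, 1, 2, 7, 5, 6
d = rank(sprint) − rank(jump): 1, 1, 6, 4, -5, -2, -5; Σd² = 108
ρ = 1 − 6Σd² / [n(n²−1)] = 1 − 6×108 / (7×48) = 1 − 648/336 ≈ -0.929

-0.929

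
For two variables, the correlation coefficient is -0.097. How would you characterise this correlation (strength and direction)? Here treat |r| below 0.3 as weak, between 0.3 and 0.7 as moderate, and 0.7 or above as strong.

r = -0.097 < 0 so the relationship is negative.
|r| = 0.097, which falls in the weak range.

weak negative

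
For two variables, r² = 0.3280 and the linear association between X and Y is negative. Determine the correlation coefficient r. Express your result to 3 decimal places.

|r| = √0.3280 = 0.573
The association is negative, so r = −0.573.

-0.573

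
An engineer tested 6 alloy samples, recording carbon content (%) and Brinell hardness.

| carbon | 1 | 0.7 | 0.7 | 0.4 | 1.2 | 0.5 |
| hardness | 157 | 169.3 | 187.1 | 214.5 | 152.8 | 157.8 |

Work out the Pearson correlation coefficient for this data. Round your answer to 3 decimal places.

n = 6, Σx = 4.5, Σy = 1038.5, Σx² = 3.83, Σy² = 182576.83, Σxy = 754.54
nΣxy − ΣxΣy = 4527.24 − 4673.25 = -146.01
nΣx² − (Σx)² = 22.98 − 20.25 = 2.73; nΣy² − (Σy)² = 1095460.98 − 1078482.25 = 16978.73
r = -146.01 / √(2.73 × 16978.73) = -146.01 / 215.2950 ≈ -0.678

-0.678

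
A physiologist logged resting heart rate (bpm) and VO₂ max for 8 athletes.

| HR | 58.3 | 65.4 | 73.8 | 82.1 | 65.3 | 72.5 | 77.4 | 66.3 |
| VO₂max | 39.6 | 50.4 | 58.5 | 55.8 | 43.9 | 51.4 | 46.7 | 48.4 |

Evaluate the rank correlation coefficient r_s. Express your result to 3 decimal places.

0.690

Rank HR: 1, 3, 6, 8, 2, 5, 7, 4
Rank VO₂max: 1, 5, 8, 7, 2, 6, 3, 4
d = rank(HR) − rank(VO₂max): 0, -2, -2, 1, 0, -1, 4, 0; Σd² = 26
ρ = 1 − 6Σd² / [n(n²−1)] = 1 − 6×26 / (8×63) = 1 − 156/504 ≈ 0.690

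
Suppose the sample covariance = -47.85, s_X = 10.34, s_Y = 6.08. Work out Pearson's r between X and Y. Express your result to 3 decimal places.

-0.761

r = Cov(X,Y) / (s_X · s_Y) = -47.85 / (10.34 × 6.08)
  = -47.85 / 62.8672 ≈ -0.761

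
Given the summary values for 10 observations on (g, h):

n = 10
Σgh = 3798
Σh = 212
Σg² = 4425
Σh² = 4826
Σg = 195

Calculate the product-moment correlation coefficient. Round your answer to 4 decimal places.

r = (nΣgh − ΣgΣh) / √[(nΣg² − (Σg)²)(nΣh² − (Σh)²)]
Numerator: 10×3798 − 195×212 = -3360
Denominator: √[(44250 − 38025)(48260 − 44944)] = √[6225 × 3316] = 4543.3578
r = -3360 / 4543.3578 ≈ -0.7395

-0.7395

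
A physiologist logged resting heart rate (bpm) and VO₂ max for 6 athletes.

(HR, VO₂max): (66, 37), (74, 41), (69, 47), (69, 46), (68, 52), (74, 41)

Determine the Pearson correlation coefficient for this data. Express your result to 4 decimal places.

n = 6, Σx = 420, Σy = 264, Σx² = 29454, Σy² = 11760, Σxy = 18463
nΣxy − ΣxΣy = 110778 − 110880 = -102
nΣx² − (Σx)² = 176724 − 176400 = 324; nΣy² − (Σy)² = 70560 − 69696 = 864
r = -102 / √(324 × 864) = -102 / 529.0898 ≈ -0.1928

-0.1928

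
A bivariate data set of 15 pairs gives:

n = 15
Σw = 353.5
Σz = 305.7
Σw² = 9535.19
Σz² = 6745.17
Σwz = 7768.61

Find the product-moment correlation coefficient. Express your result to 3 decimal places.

0.716

r = (nΣwz − ΣwΣz) / √[(nΣw² − (Σw)²)(nΣz² − (Σz)²)]
Numerator: 15×7768.61 − 353.5×305.7 = 8464.2
Denominator: √[(143027.85 − 124962.25)(101177.55 − 93452.49)] = √[18065.6 × 7725.06] = 11813.4603
r = 8464.2 / 11813.4603 ≈ 0.716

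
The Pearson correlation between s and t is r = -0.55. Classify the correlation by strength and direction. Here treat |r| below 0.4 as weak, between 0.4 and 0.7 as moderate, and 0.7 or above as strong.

r = -0.55 < 0 so the relationship is negative.
|r| = 0.55, which falls in the moderate range.

moderate negative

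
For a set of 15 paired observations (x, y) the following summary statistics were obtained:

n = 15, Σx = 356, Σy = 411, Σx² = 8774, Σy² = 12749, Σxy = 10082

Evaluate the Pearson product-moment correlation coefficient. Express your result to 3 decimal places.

r = (nΣxy − ΣxΣy) / √[(nΣx² − (Σx)²)(nΣy² − (Σy)²)]
Numerator: 15×10082 − 356×411 = 4914
Denominator: √[(131610 − 126736)(191235 − 168921)] = √[4874 × 22314] = 10428.7313
r = 4914 / 10428.7313 ≈ 0.471

0.471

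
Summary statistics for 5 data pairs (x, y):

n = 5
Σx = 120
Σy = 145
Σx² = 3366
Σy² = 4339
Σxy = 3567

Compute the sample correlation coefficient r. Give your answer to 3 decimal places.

0.341

r = (nΣxy − ΣxΣy) / √[(nΣx² − (Σx)²)(nΣy² − (Σy)²)]
Numerator: 5×3567 − 120×145 = 435
Denominator: √[(16830 − 14400)(21695 − 21025)] = √[2430 × 670] = 1275.9702
r = 435 / 1275.9702 ≈ 0.341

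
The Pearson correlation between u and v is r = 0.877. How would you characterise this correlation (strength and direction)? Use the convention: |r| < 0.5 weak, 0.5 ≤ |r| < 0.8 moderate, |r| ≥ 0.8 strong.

r = 0.877 > 0 so the relationship is positive.
|r| = 0.877, which falls in the strong range.

strong positive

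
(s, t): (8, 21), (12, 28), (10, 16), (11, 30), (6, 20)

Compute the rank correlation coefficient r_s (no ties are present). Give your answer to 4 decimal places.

Rank s: 2, 5, 3, 4, 1
Rank t: 3, 4, 1, 5, 2
d = rank(s) − rank(t): -1, 1, 2, -1, -1; Σd² = 8
ρ = 1 − 6Σd² / [n(n²−1)] = 1 − 6×8 / (5×24) = 1 − 48/120 ≈ 0.6000

0.6000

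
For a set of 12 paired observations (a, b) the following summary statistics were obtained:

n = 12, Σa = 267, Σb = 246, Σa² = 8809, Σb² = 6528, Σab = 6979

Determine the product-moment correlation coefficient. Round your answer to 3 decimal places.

r = (nΣab − ΣaΣb) / √[(nΣa² − (Σa)²)(nΣb² − (Σb)²)]
Numerator: 12×6979 − 267×246 = 18066
Denominator: √[(105708 − 71289)(78336 − 60516)] = √[34419 × 17820] = 24765.8349
r = 18066 / 24765.8349 ≈ 0.729

0.729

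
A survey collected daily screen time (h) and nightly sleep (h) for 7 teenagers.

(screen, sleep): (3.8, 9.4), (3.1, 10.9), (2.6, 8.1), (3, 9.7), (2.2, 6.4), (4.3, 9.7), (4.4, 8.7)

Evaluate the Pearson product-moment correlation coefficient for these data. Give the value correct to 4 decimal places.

0.4769

n = 7, Σx = 23.4, Σy = 62.9, Σx² = 82.5, Σy² = 577.61, Σxy = 213.74
nΣxy − ΣxΣy = 1496.18 − 1471.86 = 24.32
nΣx² − (Σx)² = 577.5 − 547.56 = 29.94; nΣy² − (Σy)² = 4043.27 − 3956.41 = 86.86
r = 24.32 / √(29.94 × 86.86) = 24.32 / 50.9960 ≈ 0.4769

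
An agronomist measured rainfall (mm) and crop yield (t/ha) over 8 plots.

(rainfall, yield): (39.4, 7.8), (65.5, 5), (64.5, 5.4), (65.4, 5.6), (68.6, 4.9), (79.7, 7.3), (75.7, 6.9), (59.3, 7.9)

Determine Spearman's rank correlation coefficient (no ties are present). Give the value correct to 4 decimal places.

-0.3571

Rank rainfall: 1, 5, 3, 4, 6, 8, 7, 2
Rank yield: 7, 2, 3, 4, 1, 6, 5, 8
d = rank(rainfall) − rank(yield): -6, 3, 0, 0, 5, 2, 2, -6; Σd² = 114
ρ = 1 − 6Σd² / [n(n²−1)] = 1 − 6×114 / (8×63) = 1 − 684/504 ≈ -0.3571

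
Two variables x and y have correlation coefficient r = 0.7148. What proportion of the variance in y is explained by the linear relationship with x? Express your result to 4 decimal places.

r² = (0.7148)² = 0.5109

0.5109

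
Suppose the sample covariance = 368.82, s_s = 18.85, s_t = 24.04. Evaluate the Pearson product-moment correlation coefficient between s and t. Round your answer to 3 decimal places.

0.814

r = Cov(s,t) / (s_s · s_t) = 368.82 / (18.85 × 24.04)
  = 368.82 / 453.1540 ≈ 0.814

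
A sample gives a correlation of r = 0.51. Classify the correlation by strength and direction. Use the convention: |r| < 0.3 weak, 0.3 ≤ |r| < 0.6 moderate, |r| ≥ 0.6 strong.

moderate positive

r = 0.51 > 0 so the relationship is positive.
|r| = 0.51, which falls in the moderate range.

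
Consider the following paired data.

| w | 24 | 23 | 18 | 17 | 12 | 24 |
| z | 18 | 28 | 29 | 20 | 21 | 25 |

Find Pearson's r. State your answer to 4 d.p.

n = 6, Σw = 118, Σz = 141, Σw² = 2438, Σz² = 3415, Σwz = 2790
nΣwz − ΣwΣz = 16740 − 16638 = 102
nΣw² − (Σw)² = 14628 − 13924 = 704; nΣz² − (Σz)² = 20490 − 19881 = 609
r = 102 / √(704 × 609) = 102 / 654.7794 ≈ 0.1558

0.1558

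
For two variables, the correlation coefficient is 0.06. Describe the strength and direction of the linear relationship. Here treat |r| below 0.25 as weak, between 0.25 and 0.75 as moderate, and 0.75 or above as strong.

weak positive

r = 0.06 > 0 so the relationship is positive.
|r| = 0.06, which falls in the weak range.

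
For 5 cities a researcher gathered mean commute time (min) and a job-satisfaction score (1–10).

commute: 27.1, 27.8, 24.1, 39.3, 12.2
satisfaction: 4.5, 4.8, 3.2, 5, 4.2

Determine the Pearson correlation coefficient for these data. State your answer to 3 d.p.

0.508

n = 5, Σx = 130.5, Σy = 21.7, Σx² = 3781.39, Σy² = 96.17, Σxy = 580.25
nΣxy − ΣxΣy = 2901.25 − 2831.85 = 69.4
nΣx² − (Σx)² = 18906.95 − 17030.25 = 1876.7; nΣy² − (Σy)² = 480.85 − 470.89 = 9.96
r = 69.4 / √(1876.7 × 9.96) = 69.4 / 136.7184 ≈ 0.508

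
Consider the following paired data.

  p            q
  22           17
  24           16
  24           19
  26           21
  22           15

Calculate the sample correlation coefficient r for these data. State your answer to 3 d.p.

0.819

n = 5, Σp = 118, Σq = 88, Σp² = 2796, Σq² = 1572, Σpq = 2090
nΣpq − ΣpΣq = 10450 − 10384 = 66
nΣp² − (Σp)² = 13980 − 13924 = 56; nΣq² − (Σq)² = 7860 − 7744 = 116
r = 66 / √(56 × 116) = 66 / 80.5978 ≈ 0.819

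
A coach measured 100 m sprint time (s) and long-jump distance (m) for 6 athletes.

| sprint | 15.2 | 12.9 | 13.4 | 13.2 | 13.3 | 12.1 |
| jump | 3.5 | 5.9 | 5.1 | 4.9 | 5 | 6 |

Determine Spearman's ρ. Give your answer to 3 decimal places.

Rank sprint: 6, 2, 5, 3, 4, 1
Rank jump: 1, 5, 4, 2, 3, 6
d = rank(sprint) − rank(jump): 5, -3, 1, 1, 1, -5; Σd² = 62
ρ = 1 − 6Σd² / [n(n²−1)] = 1 − 6×62 / (6×35) = 1 − 372/210 ≈ -0.771

-0.771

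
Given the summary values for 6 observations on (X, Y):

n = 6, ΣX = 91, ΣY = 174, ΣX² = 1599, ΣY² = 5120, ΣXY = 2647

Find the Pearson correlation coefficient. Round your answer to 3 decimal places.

r = (nΣXY − ΣXΣY) / √[(nΣX² − (ΣX)²)(nΣY² − (ΣY)²)]
Numerator: 6×2647 − 91×174 = 48
Denominator: √[(9594 − 8281)(30720 − 30276)] = √[1313 × 444] = 763.5260
r = 48 / 763.5260 ≈ 0.063

0.063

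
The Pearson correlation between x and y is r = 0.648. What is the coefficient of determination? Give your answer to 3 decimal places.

0.420

r² = (0.648)² = 0.420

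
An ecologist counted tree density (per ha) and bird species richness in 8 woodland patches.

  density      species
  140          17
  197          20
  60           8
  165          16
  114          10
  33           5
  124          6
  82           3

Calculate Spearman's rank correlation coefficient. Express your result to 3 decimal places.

0.810

Rank density: 6, 8, 2, 7, 4, 1, 5, 3
Rank species: 7, 8, 4, 6, 5, 2, 3, 1
d = rank(density) − rank(species): -1, 0, -2, 1, -1, -1, 2, 2; Σd² = 16
ρ = 1 − 6Σd² / [n(n²−1)] = 1 − 6×16 / (8×63) = 1 − 96/504 ≈ 0.810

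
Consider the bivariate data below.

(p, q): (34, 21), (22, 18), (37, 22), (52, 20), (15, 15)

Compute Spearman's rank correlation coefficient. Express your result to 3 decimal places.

0.700

Rank p: 3, 2, 4, 5, 1
Rank q: 4, 2, 5, 3, 1
d = rank(p) − rank(q): -1, 0, -1, 2, 0; Σd² = 6
ρ = 1 − 6Σd² / [n(n²−1)] = 1 − 6×6 / (5×24) = 1 − 36/120 ≈ 0.700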